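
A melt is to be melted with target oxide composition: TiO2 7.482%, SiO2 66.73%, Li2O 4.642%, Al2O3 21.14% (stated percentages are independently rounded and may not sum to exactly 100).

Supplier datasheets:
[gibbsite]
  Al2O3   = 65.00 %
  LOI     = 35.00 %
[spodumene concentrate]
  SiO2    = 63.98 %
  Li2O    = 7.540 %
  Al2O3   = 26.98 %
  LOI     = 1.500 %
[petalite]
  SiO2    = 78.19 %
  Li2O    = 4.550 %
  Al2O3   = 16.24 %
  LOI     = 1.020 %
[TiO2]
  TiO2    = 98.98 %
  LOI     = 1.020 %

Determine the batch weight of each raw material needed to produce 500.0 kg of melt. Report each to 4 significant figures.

Batch per 500.0 kg melt:
  gibbsite: 35.06 kg
  spodumene concentrate: 99.41 kg
  petalite: 345.4 kg
  TiO2: 37.80 kg
Total batch = 517.7 kg; LOI loss = 17.67 kg; yield = 96.59%

Working values are displayed rounded to four significant digits on the page. All internal work holds exact precision end to end — every reported value is rounded only once; all derived quantities are recomputed from the batch weights at 500.0 kg of glass in exact precision (the totals, the four compositions, LOI, glass mass, yield), as given in either problem or answer.
Target masses of each oxide per 500.0 kg melt:
  TiO2: 7.482% × 500.0 = 37.41 kg
  SiO2: 66.73% × 500.0 = 333.6 kg
  Li2O: 4.642% × 500.0 = 23.21 kg
  Al2O3: 21.14% × 500.0 = 105.7 kg
Oxide-by-oxide audit on the weights just shown, against the basis in use (every target is met by its sum inside rounding margins):
  TiO2: 37.80·0.9898 = 37.41 kg (target 37.41 kg)
  SiO2: 99.41·0.6398 + 345.4·0.7819 = 333.7 kg (target 333.6 kg)
  Li2O: 99.41·0.07540 + 345.4·0.04550 = 23.21 kg (target 23.21 kg)
  Al2O3: 35.06·0.6500 + 99.41·0.2698 + 345.4·0.1624 = 105.7 kg (target 105.7 kg)
The glass-mass cross-check: whole batch net of LOI = 500.0 kg (per-oxide target masses sum to 500.0 kg; versus the stated basis of 500.0 kg — any gap is answer rounding).
Batch total: Σ batch = 517.7 kg; LOI removed, Σ of batch·LOI: 17.67 kg; the yield ratio, glass ÷ batch: 96.59%.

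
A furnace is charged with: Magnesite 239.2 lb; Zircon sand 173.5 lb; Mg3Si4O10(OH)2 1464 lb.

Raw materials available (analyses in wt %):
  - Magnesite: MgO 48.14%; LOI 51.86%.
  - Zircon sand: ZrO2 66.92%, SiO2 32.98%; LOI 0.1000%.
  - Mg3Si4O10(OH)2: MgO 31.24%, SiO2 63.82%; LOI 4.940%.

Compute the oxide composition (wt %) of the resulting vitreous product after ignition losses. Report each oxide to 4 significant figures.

Glass mass = 1680 lb (batch 1877 − LOI 196.5).
Composition: ZrO2 6.910%, MgO 34.07%, SiO2 59.02%

All arithmetic holds full float precision all the way through; intermediates are displayed with 4-significant-digit rounding alongside each step — exactly one rounding goes into each reported figure — all derived quantities (three oxide percentages, the totals, ignition loss, glass mass, the yield) are recomputed from the batch weights per 1680 lb of glass in exact precision as given in the problem or the answer.
Delivered oxide masses:
  ZrO2: 173.5·0.6692 = 116.1 lb
  MgO: 239.2·0.4814 + 1464·0.3124 = 572.5 lb
  SiO2: 173.5·0.3298 + 1464·0.6382 = 991.5 lb
LOI: 239.2·0.5186 + 173.5·0.001000 + 1464·0.04940 = 196.5 lb
Glass = total batch minus LOI = 1877 − 196.5 = 1680 lb (= the summed oxide contributions)
wt %: oxide over glass, times 100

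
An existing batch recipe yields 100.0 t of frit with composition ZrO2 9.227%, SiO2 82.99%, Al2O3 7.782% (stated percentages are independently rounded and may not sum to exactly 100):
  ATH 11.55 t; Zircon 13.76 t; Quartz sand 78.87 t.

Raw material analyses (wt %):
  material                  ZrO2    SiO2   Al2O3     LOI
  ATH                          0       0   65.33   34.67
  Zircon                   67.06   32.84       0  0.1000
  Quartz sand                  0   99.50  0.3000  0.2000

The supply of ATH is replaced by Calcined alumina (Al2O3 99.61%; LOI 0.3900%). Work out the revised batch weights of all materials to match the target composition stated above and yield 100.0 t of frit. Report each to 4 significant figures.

Mid-chain values are printed, rounded to four significant figures, in the printout. The working math keeps exact precision in every operation — every reported result is rounded a single time — the derived quantities, which include LOI, net glass mass, totals, the yield, the three compositions, are recomputed in full precision, as quoted within the problem or the answer, starting from the weights at 100.0 t of glass.
Target masses of each oxide per 100.0 t frit:
  ZrO2: 9.227% × 100.0 = 9.227 t
  SiO2: 82.99% × 100.0 = 82.99 t
  Al2O3: 7.782% × 100.0 = 7.782 t
Sums-versus-targets review given the weights on record, versus the basis set out (sum by sum, the targets are met up to rounding of the answer):
  ZrO2: 13.76·0.6706 = 9.227 t (target 9.227 t)
  SiO2: 13.76·0.3284 + 78.87·0.9950 = 82.99 t (target 82.99 t)
  Al2O3: 7.575·0.9961 + 78.87·0.003000 = 7.782 t (target 7.782 t)
The glass-mass cross-check: the batch minus its LOI: 100.0 t (the targets, summed, come to 100.0 t; versus the stated basis of 100.0 t — gaps are rounding artifacts).
Summing the batch: Σ batch = 100.2 t; LOI removed, Σ of batch·LOI: 0.2010 t; yield, glass over the total, = 99.80%.

Revised batch per 100.0 t frit:
  Calcined alumina: 7.575 t
  Zircon: 13.76 t
  Quartz sand: 78.87 t
Total batch = 100.2 t; LOI loss = 0.2010 t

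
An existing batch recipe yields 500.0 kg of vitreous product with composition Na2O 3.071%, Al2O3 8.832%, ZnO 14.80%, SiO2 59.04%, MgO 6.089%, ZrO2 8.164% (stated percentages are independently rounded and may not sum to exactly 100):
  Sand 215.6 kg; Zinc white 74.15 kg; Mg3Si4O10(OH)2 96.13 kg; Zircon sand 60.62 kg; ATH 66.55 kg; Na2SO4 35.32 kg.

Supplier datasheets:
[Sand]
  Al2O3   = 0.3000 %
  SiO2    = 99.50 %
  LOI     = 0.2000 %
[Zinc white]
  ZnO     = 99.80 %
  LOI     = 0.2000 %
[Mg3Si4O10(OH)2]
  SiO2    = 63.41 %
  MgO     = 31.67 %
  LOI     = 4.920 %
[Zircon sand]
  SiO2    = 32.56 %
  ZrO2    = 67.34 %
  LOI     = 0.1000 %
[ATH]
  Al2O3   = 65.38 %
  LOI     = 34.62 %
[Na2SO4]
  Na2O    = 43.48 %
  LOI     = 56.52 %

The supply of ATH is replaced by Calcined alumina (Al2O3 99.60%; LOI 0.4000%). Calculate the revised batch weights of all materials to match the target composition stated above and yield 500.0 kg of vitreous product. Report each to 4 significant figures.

Revised batch per 500.0 kg vitreous product:
  Sand: 215.6 kg
  Zinc white: 74.15 kg
  Mg3Si4O10(OH)2: 96.13 kg
  Zircon sand: 60.62 kg
  Calcined alumina: 43.69 kg
  Na2SO4: 35.32 kg
Total batch = 525.5 kg; LOI loss = 25.51 kg

The working math carries full float precision from first step to last. The intermediate values appear rounded off to 4 significant digits alongside each step. Every reported figure takes a single rounding — the derived quantities (totals, six oxide percentages, ignition loss, glass mass, the yield) are rebuilt in full precision using the weight values on 500.0 kg of glass, exactly as printed in question or answer.
Per-oxide target masses for 500.0 kg vitreous product:
  Na2O: 3.071% × 500.0 = 15.36 kg
  Al2O3: 8.832% × 500.0 = 44.16 kg
  ZnO: 14.80% × 500.0 = 74.00 kg
  SiO2: 59.04% × 500.0 = 295.2 kg
  MgO: 6.089% × 500.0 = 30.44 kg
  ZrO2: 8.164% × 500.0 = 40.82 kg
Verifying the oxide balance working from each reported weight, relative to the basis at hand (each sum matches its target mass modulo rounding of the values):
  Na2O: 35.32·0.4348 = 15.36 kg (target 15.36 kg)
  Al2O3: 215.6·0.003000 + 43.69·0.9960 = 44.16 kg (target 44.16 kg)
  ZnO: 74.15·0.9980 = 74.00 kg (target 74.00 kg)
  SiO2: 215.6·0.9950 + 96.13·0.6341 + 60.62·0.3256 = 295.2 kg (target 295.2 kg)
  MgO: 96.13·0.3167 = 30.44 kg (target 30.44 kg)
  ZrO2: 60.62·0.6734 = 40.82 kg (target 40.82 kg)
Consistency of the glass mass: total batch − LOI = 500.0 kg (targets for the oxides total 500.0 kg; with the basis standing at 500.0 kg — deltas are rounding alone).
Summing the batch: Σ batch = 525.5 kg; Σ batch·LOI gives LOI loss = 25.51 kg; yield, glass over the total, = 95.15%.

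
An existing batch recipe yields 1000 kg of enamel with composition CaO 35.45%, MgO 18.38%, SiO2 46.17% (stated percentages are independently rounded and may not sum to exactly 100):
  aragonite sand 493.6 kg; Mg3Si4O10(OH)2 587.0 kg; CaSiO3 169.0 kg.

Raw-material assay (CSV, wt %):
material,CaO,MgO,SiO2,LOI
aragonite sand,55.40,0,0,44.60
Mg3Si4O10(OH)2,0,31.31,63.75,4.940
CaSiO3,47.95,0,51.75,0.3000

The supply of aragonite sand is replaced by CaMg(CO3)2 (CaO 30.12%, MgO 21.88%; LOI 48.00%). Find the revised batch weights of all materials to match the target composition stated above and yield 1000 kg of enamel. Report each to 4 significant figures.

Revised batch per 1000 kg enamel:
  CaMg(CO3)2: 383.0 kg
  Mg3Si4O10(OH)2: 319.4 kg
  CaSiO3: 498.7 kg
Total batch = 1201 kg; LOI loss = 201.1 kg

All internal work runs at exact precision from first step to last. The intermediate values are shown, rounded to four significant digits, in the printout; a single rounding yields every reported result; the derived quantities are recomputed using the weight values on 1000 kg of glass at full float precision (glass mass, three oxide percentages, LOI, the totals, the yield), precisely as stated by the question or the answer.
The oxide mass targets at 1000 kg enamel:
  CaO: 35.45% × 1000 = 354.5 kg
  MgO: 18.38% × 1000 = 183.8 kg
  SiO2: 46.17% × 1000 = 461.7 kg
Per-oxide balance check using the reported weights, versus the basis set out (sum by sum, the targets are met modulo rounding of the values):
  CaO: 383.0·0.3012 + 498.7·0.4795 = 354.5 kg (target 354.5 kg)
  MgO: 383.0·0.2188 + 319.4·0.3131 = 183.8 kg (target 183.8 kg)
  SiO2: 319.4·0.6375 + 498.7·0.5175 = 461.7 kg (target 461.7 kg)
Glass-mass sanity pass: total charge less LOI = 1000 kg (oxide target masses add up to 1000 kg; versus the stated basis of 1000 kg — deltas are rounding alone).
Batch grand total — Σ batch = 1201 kg; Σ batch·LOI gives LOI loss = 201.1 kg; as yield: glass ÷ batch → 83.26%.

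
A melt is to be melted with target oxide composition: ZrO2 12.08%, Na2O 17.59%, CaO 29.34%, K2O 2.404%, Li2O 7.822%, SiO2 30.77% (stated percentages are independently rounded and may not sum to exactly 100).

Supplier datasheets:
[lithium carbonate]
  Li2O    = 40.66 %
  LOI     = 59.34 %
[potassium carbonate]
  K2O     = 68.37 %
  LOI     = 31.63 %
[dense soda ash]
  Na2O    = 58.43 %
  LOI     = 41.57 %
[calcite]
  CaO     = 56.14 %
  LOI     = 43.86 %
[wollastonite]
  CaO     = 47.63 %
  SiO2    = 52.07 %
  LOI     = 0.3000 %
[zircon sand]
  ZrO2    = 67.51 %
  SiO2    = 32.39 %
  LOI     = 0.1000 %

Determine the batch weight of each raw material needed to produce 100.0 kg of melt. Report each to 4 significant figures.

Batch per 100.0 kg melt:
  lithium carbonate: 19.24 kg
  potassium carbonate: 3.516 kg
  dense soda ash: 30.10 kg
  calcite: 11.57 kg
  wollastonite: 47.96 kg
  zircon sand: 17.89 kg
Total batch = 130.3 kg; LOI loss = 30.28 kg; yield = 76.76%

All internal work keeps full float precision through every step. The intermediate values are shown, rounded to four significant figures, when written out; exactly one rounding lands on every reported figure; all derived quantities, including the six compositions, ignition loss, glass mass, yield, the totals, are computed starting from the weights per 100.0 kg of glass in full float precision, as they appear in the problem or the answer.
Oxide mass targets, per 100.0 kg melt:
  ZrO2: 12.08% × 100.0 = 12.08 kg
  Na2O: 17.59% × 100.0 = 17.59 kg
  CaO: 29.34% × 100.0 = 29.34 kg
  K2O: 2.404% × 100.0 = 2.404 kg
  Li2O: 7.822% × 100.0 = 7.822 kg
  SiO2: 30.77% × 100.0 = 30.77 kg
Balance tally, oxide-wise, on the weights just shown, against the basis in use (each sum matches its target mass exact up to rounding of places):
  ZrO2: 17.89·0.6751 = 12.08 kg (target 12.08 kg)
  Na2O: 30.10·0.5843 = 17.59 kg (target 17.59 kg)
  CaO: 11.57·0.5614 + 47.96·0.4763 = 29.34 kg (target 29.34 kg)
  K2O: 3.516·0.6837 = 2.404 kg (target 2.404 kg)
  Li2O: 19.24·0.4066 = 7.823 kg (target 7.822 kg)
  SiO2: 47.96·0.5207 + 17.89·0.3239 = 30.77 kg (target 30.77 kg)
Glass-mass closure: batch total minus LOI = 100.0 kg (oxide target masses add up to 100.0 kg; against the stated basis, 100.0 kg — differing by rounding only).
Batch total: Σ batch = 130.3 kg; loss to ignition Σ batch·LOI = 30.28 kg; glass ÷ batch gives a yield of 76.76%.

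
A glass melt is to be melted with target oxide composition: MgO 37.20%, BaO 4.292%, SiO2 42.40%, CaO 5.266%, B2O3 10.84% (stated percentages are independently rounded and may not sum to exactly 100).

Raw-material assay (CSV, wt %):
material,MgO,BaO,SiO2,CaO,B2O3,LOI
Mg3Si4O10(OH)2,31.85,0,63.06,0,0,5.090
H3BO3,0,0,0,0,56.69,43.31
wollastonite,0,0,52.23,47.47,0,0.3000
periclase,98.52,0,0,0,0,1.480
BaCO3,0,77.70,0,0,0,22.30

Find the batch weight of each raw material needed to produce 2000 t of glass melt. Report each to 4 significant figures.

Batch per 2000 t glass melt:
  Mg3Si4O10(OH)2: 1161 t
  H3BO3: 382.4 t
  wollastonite: 221.9 t
  periclase: 379.8 t
  BaCO3: 110.5 t
Total batch = 2256 t; LOI loss = 255.6 t; yield = 88.67%

Mid-chain values appear (rounded to 4 significant figures) alongside each step; each numeric step runs at exact precision at each step; a single rounding finalizes every reported value — derived quantities are re-derived at full float precision (net glass mass, the yield, the totals, ignition loss, five oxide percentages) from the batch weights on 2000 t of glass as written in question or answer.
Oxide-by-oxide targets in 2000 t glass melt:
  MgO: 37.20% × 2000 = 744.0 t
  BaO: 4.292% × 2000 = 85.84 t
  SiO2: 42.40% × 2000 = 848.0 t
  CaO: 5.266% × 2000 = 105.3 t
  B2O3: 10.84% × 2000 = 216.8 t
Oxide-by-oxide audit working from each reported weight, relative to the basis at hand (target by target, the sums agree net of answer rounding effects):
  MgO: 1161·0.3185 + 379.8·0.9852 = 744.0 t (target 744.0 t)
  BaO: 110.5·0.7770 = 85.86 t (target 85.84 t)
  SiO2: 1161·0.6306 + 221.9·0.5223 = 848.0 t (target 848.0 t)
  CaO: 221.9·0.4747 = 105.3 t (target 105.3 t)
  B2O3: 382.4·0.5669 = 216.8 t (target 216.8 t)
Auditing the glass mass value: net batch after ignition = 2000 t (oxide target masses add up to 2000 t; against the stated basis, 2000 t — any gap is answer rounding).
Batch grand total — Σ batch = 2256 t; LOI loss = Σ batch·LOI = 255.6 t; yield: glass divided by total = 88.67%.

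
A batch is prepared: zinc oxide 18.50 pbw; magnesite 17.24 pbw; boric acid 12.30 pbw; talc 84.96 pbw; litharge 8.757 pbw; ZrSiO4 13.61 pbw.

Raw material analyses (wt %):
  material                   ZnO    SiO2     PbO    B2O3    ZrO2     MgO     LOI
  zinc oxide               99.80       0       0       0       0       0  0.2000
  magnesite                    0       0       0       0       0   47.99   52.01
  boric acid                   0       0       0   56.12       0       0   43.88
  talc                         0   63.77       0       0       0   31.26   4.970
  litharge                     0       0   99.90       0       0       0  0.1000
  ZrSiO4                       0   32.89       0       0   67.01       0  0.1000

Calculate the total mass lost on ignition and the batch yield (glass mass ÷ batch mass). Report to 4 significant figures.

LOI loss = 18.65 pbw; glass = 136.7 pbw; yield = 88.00%

Full float precision is maintained in every operation; values along the way are printed with 4-significant-figure rounding in the printout. Every reported value takes exactly one rounding. The derived quantities (the totals, yield, the six compositions, net glass mass, ignition loss) are re-derived in full float precision starting from the weights at 136.7 pbw of glass exactly as printed in the question or the answer.
Per-material ignition loss:
  zinc oxide: 18.50 × 0.002000 = 0.03700 pbw
  magnesite: 17.24 × 0.5201 = 8.967 pbw
  boric acid: 12.30 × 0.4388 = 5.397 pbw
  talc: 84.96 × 0.04970 = 4.223 pbw
  litharge: 8.757 × 0.001000 = 0.008757 pbw
  ZrSiO4: 13.61 × 0.001000 = 0.01361 pbw
Total LOI = 18.65 pbw
Glass = batch − LOI = 155.4 − 18.65 = 136.7 pbw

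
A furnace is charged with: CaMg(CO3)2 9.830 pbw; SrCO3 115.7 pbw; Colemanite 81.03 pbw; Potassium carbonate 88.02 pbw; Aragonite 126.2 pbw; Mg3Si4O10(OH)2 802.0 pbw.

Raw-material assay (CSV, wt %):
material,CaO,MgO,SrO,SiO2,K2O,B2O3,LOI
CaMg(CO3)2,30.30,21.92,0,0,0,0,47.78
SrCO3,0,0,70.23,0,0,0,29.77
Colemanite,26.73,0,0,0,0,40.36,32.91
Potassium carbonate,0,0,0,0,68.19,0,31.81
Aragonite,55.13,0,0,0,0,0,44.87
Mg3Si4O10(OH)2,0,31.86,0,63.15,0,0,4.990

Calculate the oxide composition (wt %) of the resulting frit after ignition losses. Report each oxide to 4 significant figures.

Glass mass = 1032 pbw (batch 1223 − LOI 190.5).
Composition: CaO 9.126%, MgO 24.96%, SrO 7.871%, SiO2 49.06%, K2O 5.814%, B2O3 3.168%

The working math maintains full precision at all times; intermediates are shown rounded to four significant figures alongside each step; each reported figure is rounded a single time; all derived quantities (glass mass, ignition loss, yield, totals, six oxide percentages) are carried in full float precision from the weighed amounts at 1032 pbw of glass, as given in problem or answer.
What the batch supplies per oxide:
  CaO: 9.830·0.3030 + 81.03·0.2673 + 126.2·0.5513 = 94.21 pbw
  MgO: 9.830·0.2192 + 802.0·0.3186 = 257.7 pbw
  SrO: 115.7·0.7023 = 81.26 pbw
  SiO2: 802.0·0.6315 = 506.5 pbw
  K2O: 88.02·0.6819 = 60.02 pbw
  B2O3: 81.03·0.4036 = 32.70 pbw
LOI: 9.830·0.4778 + 115.7·0.2977 + 81.03·0.3291 + 88.02·0.3181 + 126.2·0.4487 + 802.0·0.04990 = 190.5 pbw
batch − LOI leaves glass = 1223 − 190.5 = 1032 pbw (consistent with Σ oxide mass)
percent by weight: oxide/glass ×100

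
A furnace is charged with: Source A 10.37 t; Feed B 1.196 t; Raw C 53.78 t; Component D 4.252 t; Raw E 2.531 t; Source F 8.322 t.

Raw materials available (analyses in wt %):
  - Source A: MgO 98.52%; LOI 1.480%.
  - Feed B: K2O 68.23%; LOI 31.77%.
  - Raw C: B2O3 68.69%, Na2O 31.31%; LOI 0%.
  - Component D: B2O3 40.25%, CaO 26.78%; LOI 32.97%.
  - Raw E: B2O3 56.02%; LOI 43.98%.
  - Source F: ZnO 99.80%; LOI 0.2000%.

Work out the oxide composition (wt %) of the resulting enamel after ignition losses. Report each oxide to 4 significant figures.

Rounding to 4 significant digits applies to each mid-chain value as displayed. All internal work holds full float precision from first step to last — every reported figure is rounded just once. Derived quantities are carried at full precision (ignition loss, six oxide percentages, net glass mass, the totals, the yield) using the weight values per 77.39 t of glass, as written in question or answer.
What the batch supplies per oxide:
  K2O: 1.196·0.6823 = 0.8160 t
  MgO: 10.37·0.9852 = 10.22 t
  B2O3: 53.78·0.6869 + 4.252·0.4025 + 2.531·0.5602 = 40.07 t
  CaO: 4.252·0.2678 = 1.139 t
  ZnO: 8.322·0.9980 = 8.305 t
  Na2O: 53.78·0.3131 = 16.84 t
LOI: 10.37·0.01480 + 1.196·0.3177 + 4.252·0.3297 + 2.531·0.4398 + 8.322·0.002000 = 3.065 t
Net of LOI, the glass mass = 80.45 − 3.065 = 77.39 t (= Σ oxide masses)
oxide / glass × 100 gives the wt %

Glass mass = 77.39 t (batch 80.45 − LOI 3.065).
Composition: K2O 1.054%, MgO 13.20%, B2O3 51.78%, CaO 1.471%, ZnO 10.73%, Na2O 21.76%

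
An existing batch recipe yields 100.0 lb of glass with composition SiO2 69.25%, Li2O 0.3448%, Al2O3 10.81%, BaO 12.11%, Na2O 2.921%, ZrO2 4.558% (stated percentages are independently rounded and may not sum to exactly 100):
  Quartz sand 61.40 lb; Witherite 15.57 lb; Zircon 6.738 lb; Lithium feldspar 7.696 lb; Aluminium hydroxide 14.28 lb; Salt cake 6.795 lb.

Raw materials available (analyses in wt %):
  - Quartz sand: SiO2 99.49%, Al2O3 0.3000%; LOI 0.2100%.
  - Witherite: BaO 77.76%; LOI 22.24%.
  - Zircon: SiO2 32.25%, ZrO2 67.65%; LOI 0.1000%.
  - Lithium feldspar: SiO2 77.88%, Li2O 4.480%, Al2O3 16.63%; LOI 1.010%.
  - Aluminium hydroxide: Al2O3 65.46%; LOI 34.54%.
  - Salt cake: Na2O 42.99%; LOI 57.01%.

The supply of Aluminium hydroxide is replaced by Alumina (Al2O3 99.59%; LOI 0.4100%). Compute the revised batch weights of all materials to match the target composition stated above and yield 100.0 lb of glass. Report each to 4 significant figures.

Revised batch per 100.0 lb glass:
  Quartz sand: 61.40 lb
  Witherite: 15.57 lb
  Zircon: 6.738 lb
  Lithium feldspar: 7.696 lb
  Alumina: 9.384 lb
  Salt cake: 6.795 lb
Total batch = 107.6 lb; LOI loss = 7.588 lb

Exact precision is kept in all steps; the intermediate values appear rounded to four significant digits at each printed step. Every reported number is rounded exactly once — derived quantities are carried at exact precision (the totals, LOI, the yield, six oxide percentages, net glass mass) from the weighed amounts at 100.0 lb of glass as written in the question or the answer.
Per-oxide target masses for 100.0 lb glass:
  SiO2: 69.25% × 100.0 = 69.25 lb
  Li2O: 0.3448% × 100.0 = 0.3448 lb
  Al2O3: 10.81% × 100.0 = 10.81 lb
  BaO: 12.11% × 100.0 = 12.11 lb
  Na2O: 2.921% × 100.0 = 2.921 lb
  ZrO2: 4.558% × 100.0 = 4.558 lb
Verifying the oxide balance with the batch weights as given, relative to the basis at hand (each sum matches its target mass modulo rounding of the values):
  SiO2: 61.40·0.9949 + 6.738·0.3225 + 7.696·0.7788 = 69.25 lb (target 69.25 lb)
  Li2O: 7.696·0.04480 = 0.3448 lb (target 0.3448 lb)
  Al2O3: 61.40·0.003000 + 7.696·0.1663 + 9.384·0.9959 = 10.81 lb (target 10.81 lb)
  BaO: 15.57·0.7776 = 12.11 lb (target 12.11 lb)
  Na2O: 6.795·0.4299 = 2.921 lb (target 2.921 lb)
  ZrO2: 6.738·0.6765 = 4.558 lb (target 4.558 lb)
Auditing the glass mass value: whole batch net of LOI = 99.99 lb (oxide target masses add up to 99.99 lb; with the basis standing at 100.0 lb — a pure rounding effect).
Batch total: Σ batch = 107.6 lb; the LOI term Σ batch·LOI equals 7.588 lb; the yield ratio, glass ÷ batch: 92.95%.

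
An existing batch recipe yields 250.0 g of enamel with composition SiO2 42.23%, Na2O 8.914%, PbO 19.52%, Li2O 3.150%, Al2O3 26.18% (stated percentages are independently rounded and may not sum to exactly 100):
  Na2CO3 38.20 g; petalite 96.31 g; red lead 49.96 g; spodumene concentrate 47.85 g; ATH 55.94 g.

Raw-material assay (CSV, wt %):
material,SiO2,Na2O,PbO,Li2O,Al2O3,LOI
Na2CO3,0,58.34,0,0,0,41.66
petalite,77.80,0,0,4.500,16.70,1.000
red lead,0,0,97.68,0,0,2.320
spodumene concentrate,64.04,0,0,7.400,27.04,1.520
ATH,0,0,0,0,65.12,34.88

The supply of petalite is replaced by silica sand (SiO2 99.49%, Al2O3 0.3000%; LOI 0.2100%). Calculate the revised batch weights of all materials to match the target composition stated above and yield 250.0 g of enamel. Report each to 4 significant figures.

Revised batch per 250.0 g enamel:
  Na2CO3: 38.20 g
  silica sand: 37.62 g
  red lead: 49.96 g
  spodumene concentrate: 106.4 g
  ATH: 56.14 g
Total batch = 288.3 g; LOI loss = 38.35 g

Each numeric step runs at exact precision through every step — working values are rounded off to 4 significant digits wherever printed — every reported figure carries a single rounding. All derived quantities, including ignition loss, the totals, net glass mass, the five compositions, yield, are recomputed from the weighed amounts per 250.0 g of glass at exact precision as they appear in the problem or answer text.
Oxide-by-oxide targets in 250.0 g enamel:
  SiO2: 42.23% × 250.0 = 105.6 g
  Na2O: 8.914% × 250.0 = 22.28 g
  PbO: 19.52% × 250.0 = 48.80 g
  Li2O: 3.150% × 250.0 = 7.875 g
  Al2O3: 26.18% × 250.0 = 65.45 g
A balance pass over the oxides, with the batch weights as given, against the basis in use (oxide sums agree with the targets exact up to rounding of places):
  SiO2: 37.62·0.9949 + 106.4·0.6404 = 105.6 g (target 105.6 g)
  Na2O: 38.20·0.5834 = 22.29 g (target 22.28 g)
  PbO: 49.96·0.9768 = 48.80 g (target 48.80 g)
  Li2O: 106.4·0.07400 = 7.874 g (target 7.875 g)
  Al2O3: 37.62·0.003000 + 106.4·0.2704 + 56.14·0.6512 = 65.44 g (target 65.45 g)
Glass mass check: net batch after ignition = 250.0 g (targets for the oxides total 250.0 g; versus the stated basis of 250.0 g — deltas are rounding alone).
Adding the batch up: Σ batch = 288.3 g; loss to ignition Σ batch·LOI = 38.35 g; yield, glass over the total, = 86.70%.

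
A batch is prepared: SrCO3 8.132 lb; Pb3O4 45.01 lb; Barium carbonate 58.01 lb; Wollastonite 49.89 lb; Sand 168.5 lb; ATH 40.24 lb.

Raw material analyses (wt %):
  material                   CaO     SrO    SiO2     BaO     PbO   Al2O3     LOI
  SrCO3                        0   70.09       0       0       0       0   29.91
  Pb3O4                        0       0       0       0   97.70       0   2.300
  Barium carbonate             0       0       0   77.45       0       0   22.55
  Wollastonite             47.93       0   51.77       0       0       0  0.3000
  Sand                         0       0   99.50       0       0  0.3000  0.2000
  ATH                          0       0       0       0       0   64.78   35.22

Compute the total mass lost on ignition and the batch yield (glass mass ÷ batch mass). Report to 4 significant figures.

Intermediates appear with 4-significant-figure rounding as written — the working math carries full precision throughout — every reported figure sees exactly one rounding — the derived quantities (the yield, LOI, six oxide percentages, net glass mass, totals) are computed starting from the weights for 338.6 lb of glass at full float precision as written in the question or the answer.
Loss on ignition, line by line:
  SrCO3: 8.132 × 0.2991 = 2.432 lb
  Pb3O4: 45.01 × 0.02300 = 1.035 lb
  Barium carbonate: 58.01 × 0.2255 = 13.08 lb
  Wollastonite: 49.89 × 0.003000 = 0.1497 lb
  Sand: 168.5 × 0.002000 = 0.3370 lb
  ATH: 40.24 × 0.3522 = 14.17 lb
Total LOI = 31.21 lb
Glass = batch − LOI = 369.8 − 31.21 = 338.6 lb

LOI loss = 31.21 lb; glass = 338.6 lb; yield = 91.56%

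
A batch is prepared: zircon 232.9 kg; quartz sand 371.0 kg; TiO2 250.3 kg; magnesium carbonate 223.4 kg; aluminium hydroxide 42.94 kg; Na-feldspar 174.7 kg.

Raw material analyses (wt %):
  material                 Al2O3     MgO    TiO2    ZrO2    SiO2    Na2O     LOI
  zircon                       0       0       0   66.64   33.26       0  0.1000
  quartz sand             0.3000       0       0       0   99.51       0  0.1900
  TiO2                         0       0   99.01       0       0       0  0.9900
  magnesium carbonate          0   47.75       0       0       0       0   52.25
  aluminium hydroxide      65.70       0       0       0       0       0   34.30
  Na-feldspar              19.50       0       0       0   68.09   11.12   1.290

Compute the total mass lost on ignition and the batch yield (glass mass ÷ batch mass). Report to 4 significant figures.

LOI loss = 137.1 kg; glass = 1158 kg; yield = 89.41%

Each numeric step holds full precision at each step; mid-chain values are shown rounded to 4 significant figures in the printout. Each reported figure undergoes a single rounding. The derived quantities are computed at exact precision (the six compositions, totals, glass mass, the yield, ignition loss) starting from the weights per 1158 kg of glass as written in the problem or the answer.
Loss on ignition, line by line:
  zircon: 232.9 × 0.001000 = 0.2329 kg
  quartz sand: 371.0 × 0.001900 = 0.7049 kg
  TiO2: 250.3 × 0.009900 = 2.478 kg
  magnesium carbonate: 223.4 × 0.5225 = 116.7 kg
  aluminium hydroxide: 42.94 × 0.3430 = 14.73 kg
  Na-feldspar: 174.7 × 0.01290 = 2.254 kg
Total LOI = 137.1 kg
Glass = batch − LOI = 1295 − 137.1 = 1158 kg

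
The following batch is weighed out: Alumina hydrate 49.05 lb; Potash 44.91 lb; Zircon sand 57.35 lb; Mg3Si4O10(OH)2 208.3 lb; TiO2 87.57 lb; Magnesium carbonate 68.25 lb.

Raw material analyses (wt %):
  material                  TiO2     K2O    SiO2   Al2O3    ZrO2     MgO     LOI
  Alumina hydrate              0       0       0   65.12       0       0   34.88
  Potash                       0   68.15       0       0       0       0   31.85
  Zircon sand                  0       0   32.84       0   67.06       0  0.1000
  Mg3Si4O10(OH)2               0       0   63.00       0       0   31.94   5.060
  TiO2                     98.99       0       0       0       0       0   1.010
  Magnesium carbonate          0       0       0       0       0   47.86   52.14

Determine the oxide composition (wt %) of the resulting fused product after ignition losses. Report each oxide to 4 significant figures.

Glass mass = 437.0 lb (batch 515.4 − LOI 78.48).
Composition: TiO2 19.84%, K2O 7.004%, SiO2 34.34%, Al2O3 7.310%, ZrO2 8.802%, MgO 22.70%

Each numeric step runs at exact precision from first step to last. Mid-chain values appear rounded off to 4 significant digits as written — a single rounding produces every reported figure — derived quantities, including net glass mass, yield, the totals, LOI, the six compositions, are rebuilt starting from the weights per 437.0 lb of glass in full precision, as quoted within problem or answer.
Oxide-by-oxide delivered mass:
  TiO2: 87.57·0.9899 = 86.69 lb
  K2O: 44.91·0.6815 = 30.61 lb
  SiO2: 57.35·0.3284 + 208.3·0.6300 = 150.1 lb
  Al2O3: 49.05·0.6512 = 31.94 lb
  ZrO2: 57.35·0.6706 = 38.46 lb
  MgO: 208.3·0.3194 + 68.25·0.4786 = 99.20 lb
LOI: 49.05·0.3488 + 44.91·0.3185 + 57.35·0.001000 + 208.3·0.05060 + 87.57·0.01010 + 68.25·0.5214 = 78.48 lb
Net of LOI, the glass mass = 515.4 − 78.48 = 437.0 lb (equal to the oxide-mass sum)
oxide / glass × 100 gives the wt %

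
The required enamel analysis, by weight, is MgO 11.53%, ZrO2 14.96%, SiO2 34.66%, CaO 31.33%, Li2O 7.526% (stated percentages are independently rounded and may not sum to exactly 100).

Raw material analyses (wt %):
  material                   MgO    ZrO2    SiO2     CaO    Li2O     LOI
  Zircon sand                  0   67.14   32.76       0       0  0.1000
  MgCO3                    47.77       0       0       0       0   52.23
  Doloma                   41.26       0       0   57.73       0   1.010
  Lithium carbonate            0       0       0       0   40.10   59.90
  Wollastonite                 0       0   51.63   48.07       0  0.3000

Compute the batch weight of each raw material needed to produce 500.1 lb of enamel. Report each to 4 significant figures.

Batch per 500.1 lb enamel:
  Zircon sand: 111.4 lb
  MgCO3: 76.89 lb
  Doloma: 50.73 lb
  Lithium carbonate: 93.86 lb
  Wollastonite: 265.0 lb
Total batch = 597.9 lb; LOI loss = 97.80 lb; yield = 83.64%

Each numeric step runs at exact precision at all times — intermediates appear (rounded to 4 significant digits) in the working; every reported value receives exactly one rounding — all derived quantities, including the five compositions, net glass mass, the yield, ignition loss, totals, are recomputed using the weight values per 500.1 lb of glass in full precision precisely as stated by either problem or answer.
Oxide-by-oxide targets in 500.1 lb enamel:
  MgO: 11.53% × 500.1 = 57.66 lb
  ZrO2: 14.96% × 500.1 = 74.81 lb
  SiO2: 34.66% × 500.1 = 173.3 lb
  CaO: 31.33% × 500.1 = 156.7 lb
  Li2O: 7.526% × 500.1 = 37.64 lb
Verifying the oxide balance applying the batch weights above, under the basis named above (sums match the target masses modulo rounding of the values):
  MgO: 76.89·0.4777 + 50.73·0.4126 = 57.66 lb (target 57.66 lb)
  ZrO2: 111.4·0.6714 = 74.79 lb (target 74.81 lb)
  SiO2: 111.4·0.3276 + 265.0·0.5163 = 173.3 lb (target 173.3 lb)
  CaO: 50.73·0.5773 + 265.0·0.4807 = 156.7 lb (target 156.7 lb)
  Li2O: 93.86·0.4010 = 37.64 lb (target 37.64 lb)
The glass-mass cross-check: batch Σ − ignition loss = 500.1 lb (summing oxide targets gives 500.1 lb; with the basis standing at 500.1 lb — a pure rounding effect).
Whole-batch sum: Σ batch = 597.9 lb; LOI removed, Σ of batch·LOI: 97.80 lb; as yield: glass ÷ batch → 83.64%.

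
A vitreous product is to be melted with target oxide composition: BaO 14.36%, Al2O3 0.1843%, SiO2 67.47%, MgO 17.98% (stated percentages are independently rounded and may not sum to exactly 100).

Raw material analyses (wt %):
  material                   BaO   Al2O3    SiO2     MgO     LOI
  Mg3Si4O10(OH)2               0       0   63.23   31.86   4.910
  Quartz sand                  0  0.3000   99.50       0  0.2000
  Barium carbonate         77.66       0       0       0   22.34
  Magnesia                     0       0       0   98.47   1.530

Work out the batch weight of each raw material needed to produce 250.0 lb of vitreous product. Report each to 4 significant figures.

Batch per 250.0 lb vitreous product:
  Mg3Si4O10(OH)2: 25.08 lb
  Quartz sand: 153.6 lb
  Barium carbonate: 46.23 lb
  Magnesia: 37.53 lb
Total batch = 262.4 lb; LOI loss = 12.44 lb; yield = 95.26%

Every computation maintains exact precision through the solve. The intermediate values are shown, with 4-significant-digit rounding, on the page. Every reported number is rounded only once — derived quantities are re-derived from the weighed amounts at 250.0 lb of glass in exact precision (four oxide percentages, the yield, totals, glass mass, LOI) as set out in problem or answer.
Target oxide masses per 250.0 lb vitreous product:
  BaO: 14.36% × 250.0 = 35.90 lb
  Al2O3: 0.1843% × 250.0 = 0.4607 lb
  SiO2: 67.47% × 250.0 = 168.7 lb
  MgO: 17.98% × 250.0 = 44.95 lb
A balance pass over the oxides, applying the batch weights above, versus the basis set out (each sum matches its target mass modulo rounding of the values):
  BaO: 46.23·0.7766 = 35.90 lb (target 35.90 lb)
  Al2O3: 153.6·0.003000 = 0.4608 lb (target 0.4607 lb)
  SiO2: 25.08·0.6323 + 153.6·0.9950 = 168.7 lb (target 168.7 lb)
  MgO: 25.08·0.3186 + 37.53·0.9847 = 44.95 lb (target 44.95 lb)
The glass-mass cross-check: whole batch net of LOI = 250.0 lb (the targets, summed, come to 250.0 lb; the stated basis being 250.0 lb — a pure rounding effect).
Batch grand total — Σ batch = 262.4 lb; Σ batch·LOI gives LOI loss = 12.44 lb; yield, glass over the total, = 95.26%.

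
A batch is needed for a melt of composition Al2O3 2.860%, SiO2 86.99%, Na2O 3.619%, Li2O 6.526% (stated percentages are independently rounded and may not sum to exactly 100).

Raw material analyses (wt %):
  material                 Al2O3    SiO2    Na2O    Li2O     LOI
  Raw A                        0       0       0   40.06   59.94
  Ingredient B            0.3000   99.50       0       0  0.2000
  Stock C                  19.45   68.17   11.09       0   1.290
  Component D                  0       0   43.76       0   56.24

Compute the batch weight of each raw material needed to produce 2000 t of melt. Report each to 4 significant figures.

Batch per 2000 t melt:
  Raw A: 325.8 t
  Ingredient B: 1564 t
  Stock C: 270.0 t
  Component D: 96.98 t
Total batch = 2257 t; LOI loss = 256.4 t; yield = 88.64%

The working math maintains full float precision through the solve — intermediates are printed, rounded to four significant figures, on the page. Exactly one rounding lands on each reported figure; all derived quantities are rebuilt at full float precision (ignition loss, the yield, net glass mass, the four compositions, totals) using the weight values at 2000 t of glass exactly as shown in the question or the answer.
Target oxide masses per 2000 t melt:
  Al2O3: 2.860% × 2000 = 57.20 t
  SiO2: 86.99% × 2000 = 1740 t
  Na2O: 3.619% × 2000 = 72.38 t
  Li2O: 6.526% × 2000 = 130.5 t
Oxide-by-oxide audit applying the batch weights above, for the quoted basis mass (sum by sum, the targets are met up to rounding of the answer):
  Al2O3: 1564·0.003000 + 270.0·0.1945 = 57.21 t (target 57.20 t)
  SiO2: 1564·0.9950 + 270.0·0.6817 = 1740 t (target 1740 t)
  Na2O: 270.0·0.1109 + 96.98·0.4376 = 72.38 t (target 72.38 t)
  Li2O: 325.8·0.4006 = 130.5 t (target 130.5 t)
Glass-mass bookkeeping: the batch minus its LOI: 2000 t (per-oxide target masses sum to 2000 t; the stated basis being 2000 t — differing by rounding only).
Whole-batch sum: Σ batch = 2257 t; loss to ignition Σ batch·LOI = 256.4 t; yield: glass divided by total = 88.64%.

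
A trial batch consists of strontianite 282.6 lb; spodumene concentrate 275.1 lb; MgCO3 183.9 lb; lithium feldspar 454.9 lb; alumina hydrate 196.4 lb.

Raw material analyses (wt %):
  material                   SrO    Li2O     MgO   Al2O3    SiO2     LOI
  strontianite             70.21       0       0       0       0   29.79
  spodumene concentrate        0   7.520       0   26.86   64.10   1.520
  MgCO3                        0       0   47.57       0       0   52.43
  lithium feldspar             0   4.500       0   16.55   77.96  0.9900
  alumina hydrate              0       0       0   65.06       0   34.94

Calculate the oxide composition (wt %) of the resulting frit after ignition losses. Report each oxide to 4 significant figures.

The whole derivation maintains exact precision all the way through; in-progress results appear rounded to 4 significant digits when written out. Every reported value is rounded exactly once — derived quantities (glass mass, five oxide percentages, ignition loss, the yield, the totals) are computed at full precision using the weight values per 1135 lb of glass, precisely as stated by the problem or the answer.
Mass of each oxide from the mix:
  SrO: 282.6·0.7021 = 198.4 lb
  Li2O: 275.1·0.07520 + 454.9·0.04500 = 41.16 lb
  MgO: 183.9·0.4757 = 87.48 lb
  Al2O3: 275.1·0.2686 + 454.9·0.1655 + 196.4·0.6506 = 277.0 lb
  SiO2: 275.1·0.6410 + 454.9·0.7796 = 531.0 lb
LOI: 282.6·0.2979 + 275.1·0.01520 + 183.9·0.5243 + 454.9·0.009900 + 196.4·0.3494 = 257.9 lb
Glass mass = batch − LOI = 1393 − 257.9 = 1135 lb (= the summed oxide contributions)
wt % = oxide mass / glass mass × 100

Glass mass = 1135 lb (batch 1393 − LOI 257.9).
Composition: SrO 17.48%, Li2O 3.626%, MgO 7.708%, Al2O3 24.40%, SiO2 46.78%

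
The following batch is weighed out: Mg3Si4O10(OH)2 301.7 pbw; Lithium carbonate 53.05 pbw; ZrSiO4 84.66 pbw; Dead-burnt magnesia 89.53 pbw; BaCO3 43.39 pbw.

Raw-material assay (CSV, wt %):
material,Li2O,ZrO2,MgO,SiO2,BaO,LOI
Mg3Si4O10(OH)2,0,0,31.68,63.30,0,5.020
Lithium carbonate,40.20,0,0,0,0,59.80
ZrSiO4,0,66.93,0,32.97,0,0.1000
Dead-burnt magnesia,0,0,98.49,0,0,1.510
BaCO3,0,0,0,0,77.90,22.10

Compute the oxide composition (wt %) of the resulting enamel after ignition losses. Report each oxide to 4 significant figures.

Glass mass = 514.4 pbw (batch 572.3 − LOI 57.89).
Composition: Li2O 4.146%, ZrO2 11.01%, MgO 35.72%, SiO2 42.55%, BaO 6.570%

Every computation runs at full precision end to end — mid-chain values are printed rounded to 4 significant figures in the printout; every reported value is rounded exactly once — the derived quantities are carried from the batch weights on 514.4 pbw of glass at full precision (totals, the five compositions, the yield, LOI, net glass mass), as quoted within question or answer.
Oxide-by-oxide delivered mass:
  Li2O: 53.05·0.4020 = 21.33 pbw
  ZrO2: 84.66·0.6693 = 56.66 pbw
  MgO: 301.7·0.3168 + 89.53·0.9849 = 183.8 pbw
  SiO2: 301.7·0.6330 + 84.66·0.3297 = 218.9 pbw
  BaO: 43.39·0.7790 = 33.80 pbw
LOI: 301.7·0.05020 + 53.05·0.5980 + 84.66·0.001000 + 89.53·0.01510 + 43.39·0.2210 = 57.89 pbw
Net of LOI, the glass mass = 572.3 − 57.89 = 514.4 pbw (= the summed oxide contributions)
wt %: oxide over glass, times 100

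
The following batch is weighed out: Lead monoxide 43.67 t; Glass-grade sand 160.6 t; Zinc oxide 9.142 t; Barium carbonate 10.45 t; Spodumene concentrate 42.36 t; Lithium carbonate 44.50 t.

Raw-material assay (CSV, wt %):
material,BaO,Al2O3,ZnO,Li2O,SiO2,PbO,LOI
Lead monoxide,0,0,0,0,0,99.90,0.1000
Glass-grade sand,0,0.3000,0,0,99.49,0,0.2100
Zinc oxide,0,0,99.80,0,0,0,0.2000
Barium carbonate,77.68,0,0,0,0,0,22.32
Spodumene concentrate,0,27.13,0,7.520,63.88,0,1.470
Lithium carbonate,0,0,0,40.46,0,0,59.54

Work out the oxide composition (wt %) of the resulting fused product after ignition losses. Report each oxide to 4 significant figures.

The whole derivation runs at full precision at each step; the intermediate values are displayed (rounded to 4 significant digits) within the worked lines — a single rounding produces each reported value — derived quantities are recomputed in full float precision (totals, net glass mass, six oxide percentages, the yield, LOI) starting from the weights per 280.9 t of glass, as written in the problem or the answer.
What the batch supplies per oxide:
  BaO: 10.45·0.7768 = 8.118 t
  Al2O3: 160.6·0.003000 + 42.36·0.2713 = 11.97 t
  ZnO: 9.142·0.9980 = 9.124 t
  Li2O: 42.36·0.07520 + 44.50·0.4046 = 21.19 t
  SiO2: 160.6·0.9949 + 42.36·0.6388 = 186.8 t
  PbO: 43.67·0.9990 = 43.63 t
LOI: 43.67·0.001000 + 160.6·0.002100 + 9.142·0.002000 + 10.45·0.2232 + 42.36·0.01470 + 44.50·0.5954 = 29.85 t
Resulting glass, batch − LOI: 310.7 − 29.85 = 280.9 t (= the summed oxide contributions)
oxide / glass × 100 gives the wt %

Glass mass = 280.9 t (batch 310.7 − LOI 29.85).
Composition: BaO 2.890%, Al2O3 4.263%, ZnO 3.248%, Li2O 7.544%, SiO2 66.52%, PbO 15.53%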